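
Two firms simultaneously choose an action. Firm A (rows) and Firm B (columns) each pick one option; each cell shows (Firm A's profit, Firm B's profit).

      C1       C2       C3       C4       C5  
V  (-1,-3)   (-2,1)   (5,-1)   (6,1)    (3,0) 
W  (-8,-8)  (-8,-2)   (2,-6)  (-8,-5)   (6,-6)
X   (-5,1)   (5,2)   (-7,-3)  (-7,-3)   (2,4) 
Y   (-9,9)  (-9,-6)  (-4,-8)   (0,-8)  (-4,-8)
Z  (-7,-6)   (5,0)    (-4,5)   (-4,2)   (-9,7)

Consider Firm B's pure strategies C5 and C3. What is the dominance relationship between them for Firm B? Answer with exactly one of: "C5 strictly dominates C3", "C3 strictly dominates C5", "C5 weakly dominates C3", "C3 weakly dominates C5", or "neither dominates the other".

C5's payoffs vs C3's, by Firm A's action — V: 0>-1, W: -6=-6, X: 4>-3, Y: -8=-8, Z: 7>5.
C5 is at least as good everywhere and strictly better somewhere (tied only at W, Y), so C5 weakly but not strictly dominates C3.

C5 weakly dominates C3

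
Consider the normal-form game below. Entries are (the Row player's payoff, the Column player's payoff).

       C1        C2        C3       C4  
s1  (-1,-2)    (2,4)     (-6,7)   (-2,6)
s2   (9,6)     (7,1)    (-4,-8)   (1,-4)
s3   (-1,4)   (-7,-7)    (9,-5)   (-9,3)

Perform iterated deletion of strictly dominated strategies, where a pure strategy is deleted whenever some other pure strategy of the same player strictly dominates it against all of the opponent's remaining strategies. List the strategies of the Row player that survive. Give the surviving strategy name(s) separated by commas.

For the Row player, s2 strictly dominates s1 on the remaining columns (C1: 9>-1, C2: 7>2, C3: -4>-6, C4: 1>-2); eliminate s1.
The Column player's strategy C2 is strictly dominated by C1 (s2: 6>1, s3: 4>-7) and is removed.
For the Column player, C1 strictly dominates C3 on the remaining rows (s2: 6>-8, s3: 4>-5); eliminate C3.
The Row player's strategy s3 is strictly dominated by s2 (C1: 9>-1, C4: 1>-9) and is removed.
For the Column player, C1 strictly dominates C4 on the remaining rows (s2: 6>-4); eliminate C4.
Among the remaining strategies, none is strictly dominated by another pure strategy of the same player, so the elimination stops.
Surviving strategies — the Row player: {s2}; the Column player: {C1}.

s2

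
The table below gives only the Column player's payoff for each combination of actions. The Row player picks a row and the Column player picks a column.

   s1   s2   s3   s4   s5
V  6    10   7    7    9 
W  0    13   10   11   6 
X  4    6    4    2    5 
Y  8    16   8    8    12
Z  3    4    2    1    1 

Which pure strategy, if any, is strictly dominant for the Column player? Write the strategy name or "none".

s2

s2 vs s1: V: 10>6, W: 13>0, X: 6>4, Y: 16>8, Z: 4>3.
s2 vs s3: V: 10>7, W: 13>10, X: 6>4, Y: 16>8, Z: 4>2.
s2 vs s4: V: 10>7, W: 13>11, X: 6>2, Y: 16>8, Z: 4>1.
s2 vs s5: V: 10>9, W: 13>6, X: 6>5, Y: 16>12, Z: 4>1.
s2 strictly beats every other strategy against every opponent action, so it is strictly dominant.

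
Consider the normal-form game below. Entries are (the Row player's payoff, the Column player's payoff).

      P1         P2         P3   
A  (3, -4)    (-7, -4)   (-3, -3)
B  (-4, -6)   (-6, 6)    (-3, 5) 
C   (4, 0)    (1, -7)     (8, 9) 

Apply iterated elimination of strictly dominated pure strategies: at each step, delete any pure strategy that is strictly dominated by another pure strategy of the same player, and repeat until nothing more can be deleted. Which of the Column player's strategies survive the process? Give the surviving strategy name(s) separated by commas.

Row A is eliminated: C beats it against every remaining column (P1: 4>3, P2: 1>-7, P3: 8>-3).
For the Row player, C strictly dominates B on the remaining columns (P1: 4>-4, P2: 1>-6, P3: 8>-3); eliminate B.
Column P1 is eliminated: P3 beats it against every remaining row (C: 9>0).
The Column player's strategy P2 is strictly dominated by P3 (C: 9>-7) and is removed.
Among the remaining strategies, none is strictly dominated by another pure strategy of the same player, so the elimination stops.
Surviving strategies — the Row player: {C}; the Column player: {P3}.

P3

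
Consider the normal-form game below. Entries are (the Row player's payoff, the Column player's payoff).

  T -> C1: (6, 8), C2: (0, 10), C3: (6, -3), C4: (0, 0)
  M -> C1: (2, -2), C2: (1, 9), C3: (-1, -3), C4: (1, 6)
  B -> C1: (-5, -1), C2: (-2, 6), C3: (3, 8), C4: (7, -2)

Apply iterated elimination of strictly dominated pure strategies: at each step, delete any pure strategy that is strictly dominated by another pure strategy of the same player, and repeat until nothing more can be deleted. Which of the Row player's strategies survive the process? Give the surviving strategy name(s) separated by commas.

M

The Column player's strategy C1 is strictly dominated by C2 (T: 10>8, M: 9>-2, B: 6>-1) and is removed.
For the Column player, C2 strictly dominates C4 on the remaining rows (T: 10>0, M: 9>6, B: 6>-2); eliminate C4.
Row B is eliminated: T beats it against every remaining column (C2: 0>-2, C3: 6>3).
Column C3 is eliminated: C2 beats it against every remaining row (T: 10>-3, M: 9>-3).
For the Row player, M strictly dominates T on the remaining columns (C2: 1>0); eliminate T.
Among the remaining strategies, none is strictly dominated by another pure strategy of the same player, so the elimination stops.
Surviving strategies — the Row player: {M}; the Column player: {C2}.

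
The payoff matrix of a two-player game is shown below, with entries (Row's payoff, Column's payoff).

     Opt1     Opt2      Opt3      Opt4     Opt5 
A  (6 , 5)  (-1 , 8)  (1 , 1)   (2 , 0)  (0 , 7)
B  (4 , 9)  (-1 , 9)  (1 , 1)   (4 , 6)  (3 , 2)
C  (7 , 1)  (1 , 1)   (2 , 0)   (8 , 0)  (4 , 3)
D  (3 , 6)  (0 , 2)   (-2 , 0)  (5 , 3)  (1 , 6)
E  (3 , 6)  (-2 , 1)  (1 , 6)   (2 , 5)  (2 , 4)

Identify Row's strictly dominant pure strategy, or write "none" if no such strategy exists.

C vs A: Opt1: 7>6, Opt2: 1>-1, Opt3: 2>1, Opt4: 8>2, Opt5: 4>0.
C vs B: Opt1: 7>4, Opt2: 1>-1, Opt3: 2>1, Opt4: 8>4, Opt5: 4>3.
C vs D: Opt1: 7>3, Opt2: 1>0, Opt3: 2>-2, Opt4: 8>5, Opt5: 4>1.
C vs E: Opt1: 7>3, Opt2: 1>-2, Opt3: 2>1, Opt4: 8>2, Opt5: 4>2.
C strictly beats every other strategy against every opponent action, so it is strictly dominant.

C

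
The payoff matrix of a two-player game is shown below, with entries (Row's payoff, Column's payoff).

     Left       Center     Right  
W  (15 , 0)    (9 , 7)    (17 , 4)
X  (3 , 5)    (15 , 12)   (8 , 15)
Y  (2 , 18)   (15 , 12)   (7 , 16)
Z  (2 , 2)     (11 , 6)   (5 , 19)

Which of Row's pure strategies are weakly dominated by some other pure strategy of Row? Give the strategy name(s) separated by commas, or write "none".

W: no other strategy beats it everywhere (X at Left (15>3); Y at Left (15>2); Z at Left (15>2)).
Nothing dominates X: W at Center (15>9); Y at Left (3>2); Z at Left (3>2).
Y is weakly dominated by X (Left: 3>2, Center: 15=15, Right: 8>7).
Z is weakly dominated by X (Left: 3>2, Center: 15>11, Right: 8>5).

Y, Z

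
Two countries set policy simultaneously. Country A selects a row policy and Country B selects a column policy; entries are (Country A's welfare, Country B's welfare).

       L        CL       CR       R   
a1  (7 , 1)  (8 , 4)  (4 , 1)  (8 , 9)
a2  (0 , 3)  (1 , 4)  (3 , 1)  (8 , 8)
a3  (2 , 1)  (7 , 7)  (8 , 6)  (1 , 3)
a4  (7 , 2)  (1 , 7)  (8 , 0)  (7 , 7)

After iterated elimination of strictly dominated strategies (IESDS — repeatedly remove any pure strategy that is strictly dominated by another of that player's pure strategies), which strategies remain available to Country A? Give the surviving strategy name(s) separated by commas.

Column L is eliminated: CL beats it against every remaining row (a1: 4>1, a2: 4>3, a3: 7>1, a4: 7>2).
For Country B, CL strictly dominates CR on the remaining rows (a1: 4>1, a2: 4>1, a3: 7>6, a4: 7>0); eliminate CR.
Country A's strategy a3 is strictly dominated by a1 (CL: 8>7, R: 8>1) and is removed.
Row a4 is eliminated: a1 beats it against every remaining column (CL: 8>1, R: 8>7).
Column CL is eliminated: R beats it against every remaining row (a1: 9>4, a2: 8>4).
Among the remaining strategies, none is strictly dominated by another pure strategy of the same player, so the elimination stops.
Surviving strategies — Country A: {a1, a2}; Country B: {R}.

a1, a2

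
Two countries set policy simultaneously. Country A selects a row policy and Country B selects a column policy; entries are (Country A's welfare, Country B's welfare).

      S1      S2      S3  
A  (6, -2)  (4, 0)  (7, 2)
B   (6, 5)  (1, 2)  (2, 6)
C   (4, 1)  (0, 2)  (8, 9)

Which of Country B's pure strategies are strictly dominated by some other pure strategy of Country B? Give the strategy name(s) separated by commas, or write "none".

S1 is strictly dominated by S3 (A: 2>-2, B: 6>5, C: 9>1).
S2 is strictly dominated by S3 (A: 2>0, B: 6>2, C: 9>2).
Nothing dominates S3: S1 at A (2>-2); S2 at A (2>0).

S1, S2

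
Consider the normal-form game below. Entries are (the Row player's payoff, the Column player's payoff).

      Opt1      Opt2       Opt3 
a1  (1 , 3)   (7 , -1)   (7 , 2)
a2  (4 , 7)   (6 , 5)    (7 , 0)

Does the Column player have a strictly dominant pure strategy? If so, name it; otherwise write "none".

Opt1

Opt1 vs Opt2: a1: 3>-1, a2: 7>5.
Opt1 vs Opt3: a1: 3>2, a2: 7>0.
Opt1 strictly beats every other strategy against every opponent action, so it is strictly dominant.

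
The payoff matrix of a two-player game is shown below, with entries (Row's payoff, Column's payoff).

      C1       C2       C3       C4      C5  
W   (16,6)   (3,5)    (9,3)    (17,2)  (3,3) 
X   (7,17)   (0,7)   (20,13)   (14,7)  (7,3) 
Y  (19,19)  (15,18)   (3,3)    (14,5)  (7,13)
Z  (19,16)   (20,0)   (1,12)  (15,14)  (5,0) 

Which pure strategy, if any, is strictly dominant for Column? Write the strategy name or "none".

C1 vs C2: W: 6>5, X: 17>7, Y: 19>18, Z: 16>0.
C1 vs C3: W: 6>3, X: 17>13, Y: 19>3, Z: 16>12.
C1 vs C4: W: 6>2, X: 17>7, Y: 19>5, Z: 16>14.
C1 vs C5: W: 6>3, X: 17>3, Y: 19>13, Z: 16>0.
C1 strictly beats every other strategy against every opponent action, so it is strictly dominant.

C1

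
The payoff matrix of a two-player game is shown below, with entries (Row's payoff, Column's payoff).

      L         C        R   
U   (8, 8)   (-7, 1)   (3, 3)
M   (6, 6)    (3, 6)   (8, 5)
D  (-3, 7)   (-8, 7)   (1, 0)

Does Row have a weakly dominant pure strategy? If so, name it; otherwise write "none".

none

U fails to dominate M at C (-7<3).
M fails to dominate U at L (6<8).
D fails to dominate U at L (-3<8).
No single strategy dominates all the others.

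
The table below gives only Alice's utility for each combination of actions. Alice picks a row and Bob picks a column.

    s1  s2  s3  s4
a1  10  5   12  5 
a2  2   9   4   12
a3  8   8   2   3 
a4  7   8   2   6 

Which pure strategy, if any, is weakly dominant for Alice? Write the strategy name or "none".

none

a1 fails to dominate a2 at s2 (5<9).
a2 fails to dominate a1 at s1 (2<10).
a3 fails to dominate a1 at s1 (8<10).
a4 fails to dominate a1 at s1 (7<10).
No single strategy dominates all the others.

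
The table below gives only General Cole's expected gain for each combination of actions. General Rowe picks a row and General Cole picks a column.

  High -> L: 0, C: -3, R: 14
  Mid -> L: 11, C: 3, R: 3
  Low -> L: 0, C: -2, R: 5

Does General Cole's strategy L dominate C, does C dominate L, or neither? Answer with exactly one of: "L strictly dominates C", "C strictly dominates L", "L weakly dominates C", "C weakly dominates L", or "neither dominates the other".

Compare L to C across each opponent action: High: 0>-3, Mid: 11>3, Low: 0>-2.
L gives a strictly higher payoff against each opponent action, so L strictly dominates C.

L strictly dominates C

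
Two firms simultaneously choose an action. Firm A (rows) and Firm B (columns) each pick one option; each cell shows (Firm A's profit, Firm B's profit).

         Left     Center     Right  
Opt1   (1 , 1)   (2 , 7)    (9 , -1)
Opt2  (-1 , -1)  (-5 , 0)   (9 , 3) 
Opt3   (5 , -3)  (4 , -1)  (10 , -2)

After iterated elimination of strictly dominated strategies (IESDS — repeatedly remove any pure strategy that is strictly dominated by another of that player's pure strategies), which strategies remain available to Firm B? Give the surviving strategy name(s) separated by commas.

Center

Row Opt1 is eliminated: Opt3 beats it against every remaining column (Left: 5>1, Center: 4>2, Right: 10>9).
For Firm A, Opt3 strictly dominates Opt2 on the remaining columns (Left: 5>-1, Center: 4>-5, Right: 10>9); eliminate Opt2.
Firm B's strategy Left is strictly dominated by Center (Opt3: -1>-3) and is removed.
Column Right is eliminated: Center beats it against every remaining row (Opt3: -1>-2).
Among the remaining strategies, none is strictly dominated by another pure strategy of the same player, so the elimination stops.
Surviving strategies — Firm A: {Opt3}; Firm B: {Center}.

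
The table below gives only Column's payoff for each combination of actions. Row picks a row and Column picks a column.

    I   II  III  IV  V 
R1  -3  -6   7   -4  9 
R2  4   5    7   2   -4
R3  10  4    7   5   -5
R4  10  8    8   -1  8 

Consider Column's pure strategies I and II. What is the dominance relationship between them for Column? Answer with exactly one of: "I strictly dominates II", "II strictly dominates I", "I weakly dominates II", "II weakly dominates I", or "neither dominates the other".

neither dominates the other

Compare I to II across each choice by Row: R1: -3>-6, R2: 4<5, R3: 10>4, R4: 10>8.
I does better at R1, R3, R4 but worse at R2; neither strategy dominates the other.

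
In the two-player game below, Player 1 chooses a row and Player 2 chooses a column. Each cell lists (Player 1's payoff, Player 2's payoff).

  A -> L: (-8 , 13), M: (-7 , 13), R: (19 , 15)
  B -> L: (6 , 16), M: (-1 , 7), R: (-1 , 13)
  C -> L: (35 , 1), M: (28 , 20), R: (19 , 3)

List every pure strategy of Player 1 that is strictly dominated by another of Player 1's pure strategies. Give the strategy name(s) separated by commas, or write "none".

B

A: no other strategy beats it everywhere (B at R (19>-1); C at R (19=19)).
C strictly dominates B — L: 35>6, M: 28>-1, R: 19>-1.
C is not dominated — it holds its own against A at L (35>-8); B at L (35>6).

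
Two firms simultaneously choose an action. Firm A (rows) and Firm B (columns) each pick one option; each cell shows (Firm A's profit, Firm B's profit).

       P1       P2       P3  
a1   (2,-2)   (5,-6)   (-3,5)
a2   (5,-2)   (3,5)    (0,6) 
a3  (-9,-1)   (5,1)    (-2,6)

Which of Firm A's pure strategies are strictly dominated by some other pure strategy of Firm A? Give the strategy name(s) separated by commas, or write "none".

none

Nothing dominates a1: a2 at P2 (5>3); a3 at P1 (2>-9).
Nothing dominates a2: a1 at P1 (5>2); a3 at P1 (5>-9).
Nothing dominates a3: a1 at P2 (5=5); a2 at P2 (5>3).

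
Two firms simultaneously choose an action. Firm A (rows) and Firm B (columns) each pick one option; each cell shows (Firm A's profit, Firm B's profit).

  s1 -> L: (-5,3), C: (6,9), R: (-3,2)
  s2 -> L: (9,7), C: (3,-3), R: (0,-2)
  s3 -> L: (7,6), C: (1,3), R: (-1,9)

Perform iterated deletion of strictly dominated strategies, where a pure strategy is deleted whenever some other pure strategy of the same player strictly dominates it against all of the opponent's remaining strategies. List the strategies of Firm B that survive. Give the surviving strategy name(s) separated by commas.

L, C

For Firm A, s2 strictly dominates s3 on the remaining columns (L: 9>7, C: 3>1, R: 0>-1); eliminate s3.
For Firm B, L strictly dominates R on the remaining rows (s1: 3>2, s2: 7>-2); eliminate R.
Among the remaining strategies, none is strictly dominated by another pure strategy of the same player, so the elimination stops.
Surviving strategies — Firm A: {s1, s2}; Firm B: {L, C}.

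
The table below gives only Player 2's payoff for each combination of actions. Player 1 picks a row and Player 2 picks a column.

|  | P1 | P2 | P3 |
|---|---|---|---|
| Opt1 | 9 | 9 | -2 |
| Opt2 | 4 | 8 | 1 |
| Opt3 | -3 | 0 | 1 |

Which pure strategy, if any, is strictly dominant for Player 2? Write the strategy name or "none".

P1 fails to dominate P2 at Opt1 (9=9).
P2 fails to dominate P1 at Opt1 (9=9).
P3 fails to dominate P1 at Opt1 (-2<9).
No single strategy dominates all the others.

none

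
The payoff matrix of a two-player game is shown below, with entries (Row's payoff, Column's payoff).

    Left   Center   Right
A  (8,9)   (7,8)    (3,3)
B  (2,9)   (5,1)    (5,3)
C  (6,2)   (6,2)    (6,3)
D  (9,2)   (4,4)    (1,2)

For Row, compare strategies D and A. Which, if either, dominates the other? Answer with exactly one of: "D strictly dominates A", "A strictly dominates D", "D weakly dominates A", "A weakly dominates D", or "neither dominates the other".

neither dominates the other

D's payoffs vs A's, by Column's action — Left: 9>8, Center: 4<7, Right: 1<3.
D does better at Left but worse at Center, Right; neither strategy dominates the other.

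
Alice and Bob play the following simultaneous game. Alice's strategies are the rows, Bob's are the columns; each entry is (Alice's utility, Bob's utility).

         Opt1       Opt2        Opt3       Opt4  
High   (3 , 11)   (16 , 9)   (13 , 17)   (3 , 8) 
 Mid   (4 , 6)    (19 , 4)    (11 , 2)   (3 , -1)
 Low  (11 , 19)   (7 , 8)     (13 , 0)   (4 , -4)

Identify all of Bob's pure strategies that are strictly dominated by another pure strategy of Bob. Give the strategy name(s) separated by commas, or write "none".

Opt2, Opt4

Opt1 is not dominated — it holds its own against Opt2 at High (11>9); Opt3 at Mid (6>2); Opt4 at High (11>8).
Opt2 is strictly dominated by Opt1 (High: 11>9, Mid: 6>4, Low: 19>8).
Nothing dominates Opt3: Opt1 at High (17>11); Opt2 at High (17>9); Opt4 at High (17>8).
Opt4: dominated, since Opt1 does at least as well everywhere (High: 11>8, Mid: 6>-1, Low: 19>-4).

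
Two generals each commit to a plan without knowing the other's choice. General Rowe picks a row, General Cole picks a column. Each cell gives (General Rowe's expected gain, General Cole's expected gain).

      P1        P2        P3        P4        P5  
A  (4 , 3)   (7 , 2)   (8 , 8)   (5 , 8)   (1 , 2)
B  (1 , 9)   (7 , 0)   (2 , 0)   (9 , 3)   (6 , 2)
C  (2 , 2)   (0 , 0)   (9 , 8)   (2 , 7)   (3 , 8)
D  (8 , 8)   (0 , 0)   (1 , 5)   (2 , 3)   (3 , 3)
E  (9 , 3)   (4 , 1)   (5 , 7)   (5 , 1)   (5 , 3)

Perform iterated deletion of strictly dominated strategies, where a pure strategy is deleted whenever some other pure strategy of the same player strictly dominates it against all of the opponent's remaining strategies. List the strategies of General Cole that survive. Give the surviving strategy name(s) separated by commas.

P1, P3, P4, P5

For General Rowe, E strictly dominates D on the remaining columns (P1: 9>8, P2: 4>0, P3: 5>1, P4: 5>2, P5: 5>3); eliminate D.
For General Cole, P1 strictly dominates P2 on the remaining rows (A: 3>2, B: 9>0, C: 2>0, E: 3>1); eliminate P2.
Among the remaining strategies, none is strictly dominated by another pure strategy of the same player, so the elimination stops.
Surviving strategies — General Rowe: {A, B, C, E}; General Cole: {P1, P3, P4, P5}.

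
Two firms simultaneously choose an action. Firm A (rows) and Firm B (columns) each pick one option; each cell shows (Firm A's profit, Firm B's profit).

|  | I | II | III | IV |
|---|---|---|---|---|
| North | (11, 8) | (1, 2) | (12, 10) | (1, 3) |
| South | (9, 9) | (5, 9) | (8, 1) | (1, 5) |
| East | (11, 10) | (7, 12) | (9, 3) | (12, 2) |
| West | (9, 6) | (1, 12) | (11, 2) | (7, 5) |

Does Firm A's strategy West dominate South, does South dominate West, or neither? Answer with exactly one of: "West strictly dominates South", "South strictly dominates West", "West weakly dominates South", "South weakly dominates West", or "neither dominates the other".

Compare West to South across each opponent action: I: 9=9, II: 1<5, III: 11>8, IV: 7>1.
West does better at III, IV but worse at II; neither strategy dominates the other.

neither dominates the other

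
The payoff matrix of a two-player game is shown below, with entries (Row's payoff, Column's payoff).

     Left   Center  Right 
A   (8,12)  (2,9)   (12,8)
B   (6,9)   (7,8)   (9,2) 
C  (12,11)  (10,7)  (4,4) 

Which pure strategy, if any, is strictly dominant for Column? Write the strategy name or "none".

Left

Left vs Center: A: 12>9, B: 9>8, C: 11>7.
Left vs Right: A: 12>8, B: 9>2, C: 11>4.
Left strictly beats every other strategy against every opponent action, so it is strictly dominant.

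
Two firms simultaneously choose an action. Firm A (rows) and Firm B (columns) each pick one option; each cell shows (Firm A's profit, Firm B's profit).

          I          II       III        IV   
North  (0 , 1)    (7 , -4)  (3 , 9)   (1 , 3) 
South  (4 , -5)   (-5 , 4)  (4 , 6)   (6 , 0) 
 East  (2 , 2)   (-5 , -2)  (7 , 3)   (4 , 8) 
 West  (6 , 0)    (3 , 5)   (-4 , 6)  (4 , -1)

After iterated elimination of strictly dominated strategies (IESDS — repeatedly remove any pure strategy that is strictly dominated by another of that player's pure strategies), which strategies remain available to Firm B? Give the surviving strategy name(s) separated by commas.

Column I is eliminated: III beats it against every remaining row (North: 9>1, South: 6>-5, East: 3>2, West: 6>0).
For Firm B, III strictly dominates II on the remaining rows (North: 9>-4, South: 6>4, East: 3>-2, West: 6>5); eliminate II.
For Firm A, South strictly dominates North on the remaining columns (III: 4>3, IV: 6>1); eliminate North.
Row West is eliminated: South beats it against every remaining column (III: 4>-4, IV: 6>4).
Among the remaining strategies, none is strictly dominated by another pure strategy of the same player, so the elimination stops.
Surviving strategies — Firm A: {South, East}; Firm B: {III, IV}.

III, IV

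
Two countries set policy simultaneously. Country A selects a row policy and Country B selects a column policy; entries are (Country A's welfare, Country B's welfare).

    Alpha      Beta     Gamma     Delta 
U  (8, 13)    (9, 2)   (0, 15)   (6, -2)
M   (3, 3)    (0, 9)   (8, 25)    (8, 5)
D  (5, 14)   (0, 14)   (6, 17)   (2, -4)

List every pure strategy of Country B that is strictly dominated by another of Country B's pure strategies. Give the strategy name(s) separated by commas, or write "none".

Alpha, Beta, Delta

Gamma strictly dominates Alpha — U: 15>13, M: 25>3, D: 17>14.
Beta: dominated, since Gamma does at least as well everywhere (U: 15>2, M: 25>9, D: 17>14).
Gamma is not dominated — it holds its own against Alpha at U (15>13); Beta at U (15>2); Delta at U (15>-2).
Delta: dominated, since Beta does at least as well everywhere (U: 2>-2, M: 9>5, D: 14>-4).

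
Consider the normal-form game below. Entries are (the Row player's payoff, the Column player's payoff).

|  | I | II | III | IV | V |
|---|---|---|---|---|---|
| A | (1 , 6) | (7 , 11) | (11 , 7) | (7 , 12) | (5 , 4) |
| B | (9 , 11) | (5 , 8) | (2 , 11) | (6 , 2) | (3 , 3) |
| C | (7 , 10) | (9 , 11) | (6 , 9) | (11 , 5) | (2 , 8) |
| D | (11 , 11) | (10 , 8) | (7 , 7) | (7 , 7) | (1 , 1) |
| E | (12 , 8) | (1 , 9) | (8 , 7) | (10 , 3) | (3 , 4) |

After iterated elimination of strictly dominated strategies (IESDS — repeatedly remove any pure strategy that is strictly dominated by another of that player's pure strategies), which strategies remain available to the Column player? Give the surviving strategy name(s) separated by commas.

I, II

Column V is eliminated: I beats it against every remaining row (A: 6>4, B: 11>3, C: 10>8, D: 11>1, E: 8>4).
For the Row player, D strictly dominates B on the remaining columns (I: 11>9, II: 10>5, III: 7>2, IV: 7>6); eliminate B.
For the Column player, II strictly dominates III on the remaining rows (A: 11>7, C: 11>9, D: 8>7, E: 9>7); eliminate III.
The Row player's strategy A is strictly dominated by C (I: 7>1, II: 9>7, IV: 11>7) and is removed.
For the Column player, I strictly dominates IV on the remaining rows (C: 10>5, D: 11>7, E: 8>3); eliminate IV.
For the Row player, D strictly dominates C on the remaining columns (I: 11>7, II: 10>9); eliminate C.
Among the remaining strategies, none is strictly dominated by another pure strategy of the same player, so the elimination stops.
Surviving strategies — the Row player: {D, E}; the Column player: {I, II}.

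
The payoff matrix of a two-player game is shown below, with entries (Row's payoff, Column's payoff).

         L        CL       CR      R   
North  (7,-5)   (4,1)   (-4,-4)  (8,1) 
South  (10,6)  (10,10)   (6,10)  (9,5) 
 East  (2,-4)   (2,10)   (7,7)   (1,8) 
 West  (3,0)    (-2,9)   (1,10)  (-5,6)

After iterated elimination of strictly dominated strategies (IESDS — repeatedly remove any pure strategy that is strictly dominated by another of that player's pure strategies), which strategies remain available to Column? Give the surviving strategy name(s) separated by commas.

CL, CR

Row North is eliminated: South beats it against every remaining column (L: 10>7, CL: 10>4, CR: 6>-4, R: 9>8).
Row's strategy West is strictly dominated by South (L: 10>3, CL: 10>-2, CR: 6>1, R: 9>-5) and is removed.
Column's strategy L is strictly dominated by CL (South: 10>6, East: 10>-4) and is removed.
Column R is eliminated: CL beats it against every remaining row (South: 10>5, East: 10>8).
Among the remaining strategies, none is strictly dominated by another pure strategy of the same player, so the elimination stops.
Surviving strategies — Row: {South, East}; Column: {CL, CR}.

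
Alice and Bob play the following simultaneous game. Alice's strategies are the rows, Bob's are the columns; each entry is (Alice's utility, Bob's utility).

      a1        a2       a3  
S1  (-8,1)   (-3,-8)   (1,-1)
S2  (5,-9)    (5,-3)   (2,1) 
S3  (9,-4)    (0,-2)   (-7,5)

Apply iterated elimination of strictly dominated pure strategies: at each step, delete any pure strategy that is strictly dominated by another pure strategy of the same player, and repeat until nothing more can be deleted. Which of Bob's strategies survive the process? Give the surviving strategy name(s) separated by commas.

a3

Row S1 is eliminated: S2 beats it against every remaining column (a1: 5>-8, a2: 5>-3, a3: 2>1).
Bob's strategy a1 is strictly dominated by a2 (S2: -3>-9, S3: -2>-4) and is removed.
Alice's strategy S3 is strictly dominated by S2 (a2: 5>0, a3: 2>-7) and is removed.
Column a2 is eliminated: a3 beats it against every remaining row (S2: 1>-3).
Among the remaining strategies, none is strictly dominated by another pure strategy of the same player, so the elimination stops.
Surviving strategies — Alice: {S2}; Bob: {a3}.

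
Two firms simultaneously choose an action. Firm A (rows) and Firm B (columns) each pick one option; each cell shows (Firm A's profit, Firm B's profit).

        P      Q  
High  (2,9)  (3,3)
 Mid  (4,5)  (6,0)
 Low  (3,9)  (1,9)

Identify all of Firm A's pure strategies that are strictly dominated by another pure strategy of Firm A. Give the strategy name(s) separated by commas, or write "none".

High: dominated, since Mid does at least as well everywhere (P: 4>2, Q: 6>3).
Mid: no other strategy beats it everywhere (High at P (4>2); Low at P (4>3)).
Mid strictly dominates Low — P: 4>3, Q: 6>1.

High, Low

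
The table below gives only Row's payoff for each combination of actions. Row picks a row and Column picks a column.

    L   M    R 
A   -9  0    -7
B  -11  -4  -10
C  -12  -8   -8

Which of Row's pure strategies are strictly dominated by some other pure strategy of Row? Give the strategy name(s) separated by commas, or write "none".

B, C

Nothing dominates A: B at L (-9>-11); C at L (-9>-12).
A strictly dominates B — L: -9>-11, M: 0>-4, R: -7>-10.
C: dominated, since A does at least as well everywhere (L: -9>-12, M: 0>-8, R: -7>-8).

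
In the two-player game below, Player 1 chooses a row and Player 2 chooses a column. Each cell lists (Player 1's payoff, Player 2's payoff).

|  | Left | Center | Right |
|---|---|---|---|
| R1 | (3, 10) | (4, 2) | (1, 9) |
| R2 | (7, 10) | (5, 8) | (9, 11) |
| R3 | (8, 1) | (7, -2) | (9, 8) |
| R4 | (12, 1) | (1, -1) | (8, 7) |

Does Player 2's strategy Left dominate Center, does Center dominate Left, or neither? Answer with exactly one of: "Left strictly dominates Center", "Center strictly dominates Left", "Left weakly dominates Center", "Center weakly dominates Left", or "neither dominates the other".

Left strictly dominates Center

Left's payoffs vs Center's, by Player 1's action — R1: 10>2, R2: 10>8, R3: 1>-2, R4: 1>-1.
Every comparison favours Left, so Left strictly dominates Center.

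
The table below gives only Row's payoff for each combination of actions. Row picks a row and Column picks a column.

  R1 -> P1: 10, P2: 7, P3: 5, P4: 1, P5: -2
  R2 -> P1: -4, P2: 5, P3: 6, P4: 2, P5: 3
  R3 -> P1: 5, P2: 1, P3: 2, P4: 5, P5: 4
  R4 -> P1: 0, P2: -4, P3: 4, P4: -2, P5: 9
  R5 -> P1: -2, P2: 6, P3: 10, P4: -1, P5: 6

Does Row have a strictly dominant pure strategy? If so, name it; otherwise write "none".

R1 fails to dominate R2 at P3 (5<6).
R2 fails to dominate R1 at P1 (-4<10).
R3 fails to dominate R1 at P1 (5<10).
R4 fails to dominate R1 at P1 (0<10).
R5 fails to dominate R1 at P1 (-2<10).
No single strategy dominates all the others.

none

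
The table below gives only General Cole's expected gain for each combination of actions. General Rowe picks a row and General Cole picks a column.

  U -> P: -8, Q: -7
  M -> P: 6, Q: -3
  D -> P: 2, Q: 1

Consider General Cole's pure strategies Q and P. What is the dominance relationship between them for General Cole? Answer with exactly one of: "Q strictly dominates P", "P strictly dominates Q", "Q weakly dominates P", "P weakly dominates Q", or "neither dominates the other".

Q's payoffs vs P's, by General Rowe's action — U: -7>-8, M: -3<6, D: 1<2.
Q does better at U but worse at M, D; neither strategy dominates the other.

neither dominates the other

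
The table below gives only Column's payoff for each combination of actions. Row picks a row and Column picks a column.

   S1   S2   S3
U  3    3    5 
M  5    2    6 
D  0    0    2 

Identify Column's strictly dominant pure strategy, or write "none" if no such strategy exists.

S3 vs S1: U: 5>3, M: 6>5, D: 2>0.
S3 vs S2: U: 5>3, M: 6>2, D: 2>0.
S3 strictly beats every other strategy against every opponent action, so it is strictly dominant.

S3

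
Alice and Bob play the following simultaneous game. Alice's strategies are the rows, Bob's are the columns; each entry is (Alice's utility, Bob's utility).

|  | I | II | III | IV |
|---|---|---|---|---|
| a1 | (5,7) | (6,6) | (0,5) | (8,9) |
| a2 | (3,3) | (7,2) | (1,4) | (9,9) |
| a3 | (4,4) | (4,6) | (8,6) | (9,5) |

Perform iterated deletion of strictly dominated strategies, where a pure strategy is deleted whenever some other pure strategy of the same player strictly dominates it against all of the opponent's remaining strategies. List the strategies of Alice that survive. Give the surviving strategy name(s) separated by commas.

Column I is eliminated: IV beats it against every remaining row (a1: 9>7, a2: 9>3, a3: 5>4).
For Alice, a2 strictly dominates a1 on the remaining columns (II: 7>6, III: 1>0, IV: 9>8); eliminate a1.
Among the remaining strategies, none is strictly dominated by another pure strategy of the same player, so the elimination stops.
Surviving strategies — Alice: {a2, a3}; Bob: {II, III, IV}.

a2, a3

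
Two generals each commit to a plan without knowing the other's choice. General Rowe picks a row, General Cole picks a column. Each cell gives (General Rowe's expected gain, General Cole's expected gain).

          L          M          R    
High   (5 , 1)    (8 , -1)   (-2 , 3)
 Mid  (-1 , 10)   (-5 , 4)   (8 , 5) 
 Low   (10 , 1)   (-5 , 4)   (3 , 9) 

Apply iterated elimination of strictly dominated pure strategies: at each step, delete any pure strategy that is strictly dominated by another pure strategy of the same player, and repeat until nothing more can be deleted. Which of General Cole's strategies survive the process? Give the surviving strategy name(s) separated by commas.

L, R

General Cole's strategy M is strictly dominated by R (High: 3>-1, Mid: 5>4, Low: 9>4) and is removed.
For General Rowe, Low strictly dominates High on the remaining columns (L: 10>5, R: 3>-2); eliminate High.
Among the remaining strategies, none is strictly dominated by another pure strategy of the same player, so the elimination stops.
Surviving strategies — General Rowe: {Mid, Low}; General Cole: {L, R}.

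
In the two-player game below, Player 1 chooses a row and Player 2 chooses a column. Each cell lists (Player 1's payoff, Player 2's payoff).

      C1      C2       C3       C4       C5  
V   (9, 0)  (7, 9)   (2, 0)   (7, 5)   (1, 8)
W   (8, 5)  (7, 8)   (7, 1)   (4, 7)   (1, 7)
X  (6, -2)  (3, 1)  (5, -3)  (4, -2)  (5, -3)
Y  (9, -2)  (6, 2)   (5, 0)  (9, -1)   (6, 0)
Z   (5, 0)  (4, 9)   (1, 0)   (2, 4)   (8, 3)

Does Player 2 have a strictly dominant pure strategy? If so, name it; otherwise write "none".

C2

C2 vs C1: V: 9>0, W: 8>5, X: 1>-2, Y: 2>-2, Z: 9>0.
C2 vs C3: V: 9>0, W: 8>1, X: 1>-3, Y: 2>0, Z: 9>0.
C2 vs C4: V: 9>5, W: 8>7, X: 1>-2, Y: 2>-1, Z: 9>4.
C2 vs C5: V: 9>8, W: 8>7, X: 1>-3, Y: 2>0, Z: 9>3.
C2 strictly beats every other strategy against every opponent action, so it is strictly dominant.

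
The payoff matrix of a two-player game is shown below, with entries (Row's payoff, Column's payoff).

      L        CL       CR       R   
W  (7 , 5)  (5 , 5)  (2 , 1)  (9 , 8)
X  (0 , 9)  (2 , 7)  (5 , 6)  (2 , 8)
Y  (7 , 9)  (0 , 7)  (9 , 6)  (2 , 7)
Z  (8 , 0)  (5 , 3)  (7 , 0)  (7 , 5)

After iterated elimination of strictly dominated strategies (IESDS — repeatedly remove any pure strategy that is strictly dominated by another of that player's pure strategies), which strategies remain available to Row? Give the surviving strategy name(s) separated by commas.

Row X is eliminated: Z beats it against every remaining column (L: 8>0, CL: 5>2, CR: 7>5, R: 7>2).
Column's strategy CR is strictly dominated by CL (W: 5>1, Y: 7>6, Z: 3>0) and is removed.
Row's strategy Y is strictly dominated by Z (L: 8>7, CL: 5>0, R: 7>2) and is removed.
For Column, R strictly dominates L on the remaining rows (W: 8>5, Z: 5>0); eliminate L.
Column's strategy CL is strictly dominated by R (W: 8>5, Z: 5>3) and is removed.
Row Z is eliminated: W beats it against every remaining column (R: 9>7).
Among the remaining strategies, none is strictly dominated by another pure strategy of the same player, so the elimination stops.
Surviving strategies — Row: {W}; Column: {R}.

W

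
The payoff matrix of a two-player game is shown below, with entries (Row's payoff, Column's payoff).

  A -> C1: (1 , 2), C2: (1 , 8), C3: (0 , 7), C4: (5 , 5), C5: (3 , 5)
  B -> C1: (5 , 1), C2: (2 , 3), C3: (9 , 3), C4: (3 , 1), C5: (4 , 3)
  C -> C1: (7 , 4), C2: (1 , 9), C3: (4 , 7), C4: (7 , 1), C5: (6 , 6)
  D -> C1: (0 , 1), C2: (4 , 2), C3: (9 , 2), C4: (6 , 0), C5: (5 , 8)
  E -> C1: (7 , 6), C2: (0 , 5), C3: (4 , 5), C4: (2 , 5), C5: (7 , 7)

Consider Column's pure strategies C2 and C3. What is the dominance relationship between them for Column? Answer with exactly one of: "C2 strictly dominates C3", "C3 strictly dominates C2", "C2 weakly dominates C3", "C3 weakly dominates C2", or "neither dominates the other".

C2's payoffs vs C3's, by Row's action — A: 8>7, B: 3=3, C: 9>7, D: 2=2, E: 5=5.
C2 is at least as good everywhere and strictly better somewhere (tied only at B, D, E), so C2 weakly but not strictly dominates C3.

C2 weakly dominates C3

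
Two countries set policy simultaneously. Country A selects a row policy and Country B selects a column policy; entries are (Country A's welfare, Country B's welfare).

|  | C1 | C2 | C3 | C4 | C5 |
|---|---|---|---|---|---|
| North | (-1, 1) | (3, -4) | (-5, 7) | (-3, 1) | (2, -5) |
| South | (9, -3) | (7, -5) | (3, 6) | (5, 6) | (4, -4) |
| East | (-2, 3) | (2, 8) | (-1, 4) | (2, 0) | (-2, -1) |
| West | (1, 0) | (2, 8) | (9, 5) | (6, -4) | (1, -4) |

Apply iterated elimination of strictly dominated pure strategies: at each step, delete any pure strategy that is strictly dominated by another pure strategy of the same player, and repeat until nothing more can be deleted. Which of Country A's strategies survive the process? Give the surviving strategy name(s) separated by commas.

Country A's strategy North is strictly dominated by South (C1: 9>-1, C2: 7>3, C3: 3>-5, C4: 5>-3, C5: 4>2) and is removed.
Row East is eliminated: South beats it against every remaining column (C1: 9>-2, C2: 7>2, C3: 3>-1, C4: 5>2, C5: 4>-2).
Column C1 is eliminated: C3 beats it against every remaining row (South: 6>-3, West: 5>0).
Column C5 is eliminated: C3 beats it against every remaining row (South: 6>-4, West: 5>-4).
Among the remaining strategies, none is strictly dominated by another pure strategy of the same player, so the elimination stops.
Surviving strategies — Country A: {South, West}; Country B: {C2, C3, C4}.

South, West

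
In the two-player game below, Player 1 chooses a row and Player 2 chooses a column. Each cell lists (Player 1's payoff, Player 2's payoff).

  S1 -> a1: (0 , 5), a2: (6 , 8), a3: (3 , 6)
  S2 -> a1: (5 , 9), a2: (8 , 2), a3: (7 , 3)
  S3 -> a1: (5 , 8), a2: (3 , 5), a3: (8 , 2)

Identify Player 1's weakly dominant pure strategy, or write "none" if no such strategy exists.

S1 fails to dominate S2 at a1 (0<5).
S2 fails to dominate S3 at a3 (7<8).
S3 fails to dominate S1 at a2 (3<6).
No single strategy dominates all the others.

none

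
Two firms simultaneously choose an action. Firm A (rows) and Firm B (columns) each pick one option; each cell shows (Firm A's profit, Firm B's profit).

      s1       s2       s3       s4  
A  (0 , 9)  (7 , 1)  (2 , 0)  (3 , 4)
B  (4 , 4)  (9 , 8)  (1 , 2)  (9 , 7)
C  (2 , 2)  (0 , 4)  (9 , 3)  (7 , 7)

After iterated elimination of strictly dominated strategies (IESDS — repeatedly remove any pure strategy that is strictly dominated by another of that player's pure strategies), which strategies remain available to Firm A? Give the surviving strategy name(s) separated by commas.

B

Column s3 is eliminated: s2 beats it against every remaining row (A: 1>0, B: 8>2, C: 4>3).
Firm A's strategy A is strictly dominated by B (s1: 4>0, s2: 9>7, s4: 9>3) and is removed.
Row C is eliminated: B beats it against every remaining column (s1: 4>2, s2: 9>0, s4: 9>7).
For Firm B, s2 strictly dominates s1 on the remaining rows (B: 8>4); eliminate s1.
For Firm B, s2 strictly dominates s4 on the remaining rows (B: 8>7); eliminate s4.
Among the remaining strategies, none is strictly dominated by another pure strategy of the same player, so the elimination stops.
Surviving strategies — Firm A: {B}; Firm B: {s2}.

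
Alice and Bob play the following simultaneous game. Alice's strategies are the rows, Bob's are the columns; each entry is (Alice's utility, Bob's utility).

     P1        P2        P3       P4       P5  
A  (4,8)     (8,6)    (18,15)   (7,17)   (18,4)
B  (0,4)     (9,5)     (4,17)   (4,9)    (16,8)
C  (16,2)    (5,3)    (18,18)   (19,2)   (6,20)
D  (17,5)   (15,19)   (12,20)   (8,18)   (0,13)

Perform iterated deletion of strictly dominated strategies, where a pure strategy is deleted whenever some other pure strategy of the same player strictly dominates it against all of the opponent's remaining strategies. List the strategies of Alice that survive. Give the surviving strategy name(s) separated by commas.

A, C

Column P1 is eliminated: P3 beats it against every remaining row (A: 15>8, B: 17>4, C: 18>2, D: 20>5).
Bob's strategy P2 is strictly dominated by P3 (A: 15>6, B: 17>5, C: 18>3, D: 20>19) and is removed.
Row B is eliminated: A beats it against every remaining column (P3: 18>4, P4: 7>4, P5: 18>16).
Row D is eliminated: C beats it against every remaining column (P3: 18>12, P4: 19>8, P5: 6>0).
Among the remaining strategies, none is strictly dominated by another pure strategy of the same player, so the elimination stops.
Surviving strategies — Alice: {A, C}; Bob: {P3, P4, P5}.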